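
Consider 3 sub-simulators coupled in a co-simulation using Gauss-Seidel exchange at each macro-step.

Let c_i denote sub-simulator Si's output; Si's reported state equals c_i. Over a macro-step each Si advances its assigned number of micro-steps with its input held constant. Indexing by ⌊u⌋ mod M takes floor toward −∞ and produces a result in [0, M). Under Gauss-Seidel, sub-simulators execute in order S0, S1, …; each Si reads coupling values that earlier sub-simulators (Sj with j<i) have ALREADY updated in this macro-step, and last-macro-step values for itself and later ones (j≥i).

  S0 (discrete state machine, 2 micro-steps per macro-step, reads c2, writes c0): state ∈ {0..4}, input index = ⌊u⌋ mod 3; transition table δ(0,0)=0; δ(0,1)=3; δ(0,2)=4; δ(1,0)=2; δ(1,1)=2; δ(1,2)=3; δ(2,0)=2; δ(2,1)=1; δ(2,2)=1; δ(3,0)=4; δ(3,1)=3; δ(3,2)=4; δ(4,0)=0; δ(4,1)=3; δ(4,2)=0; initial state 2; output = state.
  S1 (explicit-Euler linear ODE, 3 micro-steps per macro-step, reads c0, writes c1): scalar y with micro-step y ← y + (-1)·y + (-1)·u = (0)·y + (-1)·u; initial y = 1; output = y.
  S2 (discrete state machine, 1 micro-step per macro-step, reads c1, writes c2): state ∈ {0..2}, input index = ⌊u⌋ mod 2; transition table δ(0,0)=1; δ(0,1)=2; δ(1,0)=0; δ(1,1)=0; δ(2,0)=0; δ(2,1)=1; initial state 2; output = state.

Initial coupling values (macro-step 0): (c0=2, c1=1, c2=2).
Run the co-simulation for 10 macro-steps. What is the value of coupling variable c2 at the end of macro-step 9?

macro 1: S0 reads c2=2 → after 2×micro: 3; S1 reads c0=3 → after 3×micro: -3; S2 reads c1=-3 → after 1×micro: 1 ⇒ (c0=3, c1=-3, c2=1)
macro 2: S0 reads c2=1 → after 2×micro: 3; S1 reads c0=3 → after 3×micro: -3; S2 reads c1=-3 → after 1×micro: 0 ⇒ (c0=3, c1=-3, c2=0)
macro 3: S0 reads c2=0 → after 2×micro: 0; S1 reads c0=0 → after 3×micro: 0; S2 reads c1=0 → after 1×micro: 1 ⇒ (c0=0, c1=0, c2=1)
macro 4: S0 reads c2=1 → after 2×micro: 3; S1 reads c0=3 → after 3×micro: -3; S2 reads c1=-3 → after 1×micro: 0 ⇒ (c0=3, c1=-3, c2=0)
macro 5: S0 reads c2=0 → after 2×micro: 0; S1 reads c0=0 → after 3×micro: 0; S2 reads c1=0 → after 1×micro: 1 ⇒ (c0=0, c1=0, c2=1)
macro 6: S0 reads c2=1 → after 2×micro: 3; S1 reads c0=3 → after 3×micro: -3; S2 reads c1=-3 → after 1×micro: 0 ⇒ (c0=3, c1=-3, c2=0)
macro 7: S0 reads c2=0 → after 2×micro: 0; S1 reads c0=0 → after 3×micro: 0; S2 reads c1=0 → after 1×micro: 1 ⇒ (c0=0, c1=0, c2=1)
macro 8: S0 reads c2=1 → after 2×micro: 3; S1 reads c0=3 → after 3×micro: -3; S2 reads c1=-3 → after 1×micro: 0 ⇒ (c0=3, c1=-3, c2=0)
macro 9: S0 reads c2=0 → after 2×micro: 0; S1 reads c0=0 → after 3×micro: 0; S2 reads c1=0 → after 1×micro: 1 ⇒ (c0=0, c1=0, c2=1)
macro 10: S0 reads c2=1 → after 2×micro: 3; S1 reads c0=3 → after 3×micro: -3; S2 reads c1=-3 → after 1×micro: 0 ⇒ (c0=3, c1=-3, c2=0)

c2 at macro-step 9 = 1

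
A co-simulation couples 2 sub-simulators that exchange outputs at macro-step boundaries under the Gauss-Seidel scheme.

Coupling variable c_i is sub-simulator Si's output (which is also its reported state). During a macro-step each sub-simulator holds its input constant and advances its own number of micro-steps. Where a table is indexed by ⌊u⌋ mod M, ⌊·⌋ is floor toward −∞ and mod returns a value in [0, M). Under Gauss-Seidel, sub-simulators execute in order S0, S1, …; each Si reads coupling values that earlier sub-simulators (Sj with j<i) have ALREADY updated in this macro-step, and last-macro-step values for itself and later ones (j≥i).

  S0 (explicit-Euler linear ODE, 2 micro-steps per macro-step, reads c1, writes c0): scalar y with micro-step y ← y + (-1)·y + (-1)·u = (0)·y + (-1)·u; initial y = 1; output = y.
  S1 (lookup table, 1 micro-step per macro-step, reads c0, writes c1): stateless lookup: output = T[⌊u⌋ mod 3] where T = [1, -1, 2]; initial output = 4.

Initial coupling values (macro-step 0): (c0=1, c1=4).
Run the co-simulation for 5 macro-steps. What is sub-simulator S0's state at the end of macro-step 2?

macro 1: S0 reads c1=4 → after 2×micro: -4; S1 reads c0=-4 → after 1×micro: 2 ⇒ (c0=-4, c1=2)
macro 2: S0 reads c1=2 → after 2×micro: -2; S1 reads c0=-2 → after 1×micro: -1 ⇒ (c0=-2, c1=-1)
macro 3: S0 reads c1=-1 → after 2×micro: 1; S1 reads c0=1 → after 1×micro: -1 ⇒ (c0=1, c1=-1)
macro 4: S0 reads c1=-1 → after 2×micro: 1; S1 reads c0=1 → after 1×micro: -1 ⇒ (c0=1, c1=-1)
macro 5: S0 reads c1=-1 → after 2×micro: 1; S1 reads c0=1 → after 1×micro: -1 ⇒ (c0=1, c1=-1)

S0 state at macro-step 2 = -2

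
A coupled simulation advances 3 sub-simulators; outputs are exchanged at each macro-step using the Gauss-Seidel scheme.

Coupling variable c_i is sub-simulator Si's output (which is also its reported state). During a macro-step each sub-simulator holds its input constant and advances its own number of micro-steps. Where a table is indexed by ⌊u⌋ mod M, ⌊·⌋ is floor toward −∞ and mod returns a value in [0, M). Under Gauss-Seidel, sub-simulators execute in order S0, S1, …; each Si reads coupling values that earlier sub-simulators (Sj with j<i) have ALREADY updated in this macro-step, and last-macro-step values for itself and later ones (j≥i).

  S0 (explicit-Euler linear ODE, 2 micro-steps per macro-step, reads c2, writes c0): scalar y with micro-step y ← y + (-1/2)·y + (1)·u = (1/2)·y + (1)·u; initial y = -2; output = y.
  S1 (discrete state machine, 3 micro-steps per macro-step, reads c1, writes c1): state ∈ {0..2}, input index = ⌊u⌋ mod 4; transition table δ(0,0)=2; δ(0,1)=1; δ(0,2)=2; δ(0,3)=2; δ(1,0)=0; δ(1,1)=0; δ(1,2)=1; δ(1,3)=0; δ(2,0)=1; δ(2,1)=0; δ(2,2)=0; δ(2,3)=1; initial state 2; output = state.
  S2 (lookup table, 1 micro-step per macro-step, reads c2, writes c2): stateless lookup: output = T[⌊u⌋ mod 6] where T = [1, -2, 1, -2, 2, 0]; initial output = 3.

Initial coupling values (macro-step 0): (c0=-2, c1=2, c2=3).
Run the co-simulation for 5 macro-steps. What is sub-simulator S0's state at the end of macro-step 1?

macro 1: S0 reads c2=3 → after 2×micro: 4; S1 reads c1=2 → after 3×micro: 0; S2 reads c2=3 → after 1×micro: -2 ⇒ (c0=4, c1=0, c2=-2)
macro 2: S0 reads c2=-2 → after 2×micro: -2; S1 reads c1=0 → after 3×micro: 0; S2 reads c2=-2 → after 1×micro: 2 ⇒ (c0=-2, c1=0, c2=2)
macro 3: S0 reads c2=2 → after 2×micro: 5/2; S1 reads c1=0 → after 3×micro: 0; S2 reads c2=2 → after 1×micro: 1 ⇒ (c0=5/2, c1=0, c2=1)
macro 4: S0 reads c2=1 → after 2×micro: 17/8; S1 reads c1=0 → after 3×micro: 0; S2 reads c2=1 → after 1×micro: -2 ⇒ (c0=17/8, c1=0, c2=-2)
macro 5: S0 reads c2=-2 → after 2×micro: -79/32; S1 reads c1=0 → after 3×micro: 0; S2 reads c2=-2 → after 1×micro: 2 ⇒ (c0=-79/32, c1=0, c2=2)

S0 state at macro-step 1 = 4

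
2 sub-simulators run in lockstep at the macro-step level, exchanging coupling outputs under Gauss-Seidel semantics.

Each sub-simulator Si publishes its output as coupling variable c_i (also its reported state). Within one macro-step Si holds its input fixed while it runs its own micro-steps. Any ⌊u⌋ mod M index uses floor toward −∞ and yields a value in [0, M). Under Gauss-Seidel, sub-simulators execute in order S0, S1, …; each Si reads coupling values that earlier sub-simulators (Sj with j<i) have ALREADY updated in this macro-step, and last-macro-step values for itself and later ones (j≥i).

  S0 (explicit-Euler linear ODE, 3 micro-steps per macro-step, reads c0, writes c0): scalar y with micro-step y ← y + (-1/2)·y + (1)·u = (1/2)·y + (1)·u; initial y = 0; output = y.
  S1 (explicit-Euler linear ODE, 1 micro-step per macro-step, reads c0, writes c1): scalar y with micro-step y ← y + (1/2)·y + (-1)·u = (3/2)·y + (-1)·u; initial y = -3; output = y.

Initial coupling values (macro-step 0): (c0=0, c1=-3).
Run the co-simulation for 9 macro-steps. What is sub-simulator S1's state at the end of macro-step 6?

macro 1: S0 reads c0=0 → after 3×micro: 0; S1 reads c0=0 → after 1×micro: -9/2 ⇒ (c0=0, c1=-9/2)
macro 2: S0 reads c0=0 → after 3×micro: 0; S1 reads c0=0 → after 1×micro: -27/4 ⇒ (c0=0, c1=-27/4)
macro 3: S0 reads c0=0 → after 3×micro: 0; S1 reads c0=0 → after 1×micro: -81/8 ⇒ (c0=0, c1=-81/8)
macro 4: S0 reads c0=0 → after 3×micro: 0; S1 reads c0=0 → after 1×micro: -243/16 ⇒ (c0=0, c1=-243/16)
macro 5: S0 reads c0=0 → after 3×micro: 0; S1 reads c0=0 → after 1×micro: -729/32 ⇒ (c0=0, c1=-729/32)
macro 6: S0 reads c0=0 → after 3×micro: 0; S1 reads c0=0 → after 1×micro: -2187/64 ⇒ (c0=0, c1=-2187/64)
macro 7: S0 reads c0=0 → after 3×micro: 0; S1 reads c0=0 → after 1×micro: -6561/128 ⇒ (c0=0, c1=-6561/128)
macro 8: S0 reads c0=0 → after 3×micro: 0; S1 reads c0=0 → after 1×micro: -19683/256 ⇒ (c0=0, c1=-19683/256)
macro 9: S0 reads c0=0 → after 3×micro: 0; S1 reads c0=0 → after 1×micro: -59049/512 ⇒ (c0=0, c1=-59049/512)

S1 state at macro-step 6 = -2187/64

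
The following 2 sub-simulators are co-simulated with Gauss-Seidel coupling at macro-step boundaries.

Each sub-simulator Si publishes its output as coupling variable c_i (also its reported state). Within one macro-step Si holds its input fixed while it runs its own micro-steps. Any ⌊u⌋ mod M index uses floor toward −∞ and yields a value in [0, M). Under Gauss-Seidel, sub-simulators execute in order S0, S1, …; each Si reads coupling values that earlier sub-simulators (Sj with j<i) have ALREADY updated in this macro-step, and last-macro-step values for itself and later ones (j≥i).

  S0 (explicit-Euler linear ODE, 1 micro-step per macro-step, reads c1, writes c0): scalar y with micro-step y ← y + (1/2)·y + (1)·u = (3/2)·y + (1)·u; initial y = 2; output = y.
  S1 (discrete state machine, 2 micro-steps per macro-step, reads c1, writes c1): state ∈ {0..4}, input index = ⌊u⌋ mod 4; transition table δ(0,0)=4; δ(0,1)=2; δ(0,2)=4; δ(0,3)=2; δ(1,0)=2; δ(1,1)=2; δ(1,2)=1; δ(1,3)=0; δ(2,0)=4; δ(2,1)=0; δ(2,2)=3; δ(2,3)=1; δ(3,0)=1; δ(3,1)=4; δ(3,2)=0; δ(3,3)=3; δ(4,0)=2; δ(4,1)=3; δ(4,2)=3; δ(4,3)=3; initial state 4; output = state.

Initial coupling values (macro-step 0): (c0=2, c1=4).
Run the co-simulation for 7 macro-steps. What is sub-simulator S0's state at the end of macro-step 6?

macro 1: S0 reads c1=4 → after 1×micro: 7; S1 reads c1=4 → after 2×micro: 4 ⇒ (c0=7, c1=4)
macro 2: S0 reads c1=4 → after 1×micro: 29/2; S1 reads c1=4 → after 2×micro: 4 ⇒ (c0=29/2, c1=4)
macro 3: S0 reads c1=4 → after 1×micro: 103/4; S1 reads c1=4 → after 2×micro: 4 ⇒ (c0=103/4, c1=4)
macro 4: S0 reads c1=4 → after 1×micro: 341/8; S1 reads c1=4 → after 2×micro: 4 ⇒ (c0=341/8, c1=4)
macro 5: S0 reads c1=4 → after 1×micro: 1087/16; S1 reads c1=4 → after 2×micro: 4 ⇒ (c0=1087/16, c1=4)
macro 6: S0 reads c1=4 → after 1×micro: 3389/32; S1 reads c1=4 → after 2×micro: 4 ⇒ (c0=3389/32, c1=4)
macro 7: S0 reads c1=4 → after 1×micro: 10423/64; S1 reads c1=4 → after 2×micro: 4 ⇒ (c0=10423/64, c1=4)

S0 state at macro-step 6 = 3389/32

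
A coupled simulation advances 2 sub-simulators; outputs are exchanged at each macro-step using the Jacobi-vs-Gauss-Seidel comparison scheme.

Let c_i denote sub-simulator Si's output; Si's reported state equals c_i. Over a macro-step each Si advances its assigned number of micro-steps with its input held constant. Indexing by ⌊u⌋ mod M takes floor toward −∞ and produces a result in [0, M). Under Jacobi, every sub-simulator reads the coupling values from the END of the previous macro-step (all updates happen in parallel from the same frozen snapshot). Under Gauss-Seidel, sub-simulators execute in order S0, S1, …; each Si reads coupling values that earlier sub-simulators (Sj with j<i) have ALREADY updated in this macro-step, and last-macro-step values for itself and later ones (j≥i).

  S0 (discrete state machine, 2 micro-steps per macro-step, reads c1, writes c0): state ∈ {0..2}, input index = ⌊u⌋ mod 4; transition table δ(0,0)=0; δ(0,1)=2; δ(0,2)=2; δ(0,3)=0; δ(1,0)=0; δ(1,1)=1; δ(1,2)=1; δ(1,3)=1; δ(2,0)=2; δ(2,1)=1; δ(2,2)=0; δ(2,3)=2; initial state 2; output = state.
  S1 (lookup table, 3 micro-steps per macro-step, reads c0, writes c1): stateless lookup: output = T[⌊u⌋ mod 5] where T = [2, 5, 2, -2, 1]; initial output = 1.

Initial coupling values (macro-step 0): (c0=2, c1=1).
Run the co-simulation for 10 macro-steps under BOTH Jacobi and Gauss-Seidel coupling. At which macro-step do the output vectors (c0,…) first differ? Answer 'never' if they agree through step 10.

first divergence at macro-step: 1

[Jacobi] macro 1: S0 reads c1=1 → after 2×micro: 1; S1 reads c0=2 → after 3×micro: 2 ⇒ (c0=1, c1=2)
[Jacobi] macro 2: S0 reads c1=2 → after 2×micro: 1; S1 reads c0=1 → after 3×micro: 5 ⇒ (c0=1, c1=5)
[Jacobi] macro 3: S0 reads c1=5 → after 2×micro: 1; S1 reads c0=1 → after 3×micro: 5 ⇒ (c0=1, c1=5)
[Jacobi] macro 4: S0 reads c1=5 → after 2×micro: 1; S1 reads c0=1 → after 3×micro: 5 ⇒ (c0=1, c1=5)
[Jacobi] macro 5: S0 reads c1=5 → after 2×micro: 1; S1 reads c0=1 → after 3×micro: 5 ⇒ (c0=1, c1=5)
[Jacobi] macro 6: S0 reads c1=5 → after 2×micro: 1; S1 reads c0=1 → after 3×micro: 5 ⇒ (c0=1, c1=5)
[Jacobi] macro 7: S0 reads c1=5 → after 2×micro: 1; S1 reads c0=1 → after 3×micro: 5 ⇒ (c0=1, c1=5)
[Jacobi] macro 8: S0 reads c1=5 → after 2×micro: 1; S1 reads c0=1 → after 3×micro: 5 ⇒ (c0=1, c1=5)
[Jacobi] macro 9: S0 reads c1=5 → after 2×micro: 1; S1 reads c0=1 → after 3×micro: 5 ⇒ (c0=1, c1=5)
[Jacobi] macro 10: S0 reads c1=5 → after 2×micro: 1; S1 reads c0=1 → after 3×micro: 5 ⇒ (c0=1, c1=5)
[Gauss-Seidel] macro 1: S0 reads c1=1 → after 2×micro: 1; S1 reads c0=1 → after 3×micro: 5 ⇒ (c0=1, c1=5)
[Gauss-Seidel] macro 2: S0 reads c1=5 → after 2×micro: 1; S1 reads c0=1 → after 3×micro: 5 ⇒ (c0=1, c1=5)
[Gauss-Seidel] macro 3: S0 reads c1=5 → after 2×micro: 1; S1 reads c0=1 → after 3×micro: 5 ⇒ (c0=1, c1=5)
[Gauss-Seidel] macro 4: S0 reads c1=5 → after 2×micro: 1; S1 reads c0=1 → after 3×micro: 5 ⇒ (c0=1, c1=5)
[Gauss-Seidel] macro 5: S0 reads c1=5 → after 2×micro: 1; S1 reads c0=1 → after 3×micro: 5 ⇒ (c0=1, c1=5)
[Gauss-Seidel] macro 6: S0 reads c1=5 → after 2×micro: 1; S1 reads c0=1 → after 3×micro: 5 ⇒ (c0=1, c1=5)
[Gauss-Seidel] macro 7: S0 reads c1=5 → after 2×micro: 1; S1 reads c0=1 → after 3×micro: 5 ⇒ (c0=1, c1=5)
[Gauss-Seidel] macro 8: S0 reads c1=5 → after 2×micro: 1; S1 reads c0=1 → after 3×micro: 5 ⇒ (c0=1, c1=5)
[Gauss-Seidel] macro 9: S0 reads c1=5 → after 2×micro: 1; S1 reads c0=1 → after 3×micro: 5 ⇒ (c0=1, c1=5)
[Gauss-Seidel] macro 10: S0 reads c1=5 → after 2×micro: 1; S1 reads c0=1 → after 3×micro: 5 ⇒ (c0=1, c1=5)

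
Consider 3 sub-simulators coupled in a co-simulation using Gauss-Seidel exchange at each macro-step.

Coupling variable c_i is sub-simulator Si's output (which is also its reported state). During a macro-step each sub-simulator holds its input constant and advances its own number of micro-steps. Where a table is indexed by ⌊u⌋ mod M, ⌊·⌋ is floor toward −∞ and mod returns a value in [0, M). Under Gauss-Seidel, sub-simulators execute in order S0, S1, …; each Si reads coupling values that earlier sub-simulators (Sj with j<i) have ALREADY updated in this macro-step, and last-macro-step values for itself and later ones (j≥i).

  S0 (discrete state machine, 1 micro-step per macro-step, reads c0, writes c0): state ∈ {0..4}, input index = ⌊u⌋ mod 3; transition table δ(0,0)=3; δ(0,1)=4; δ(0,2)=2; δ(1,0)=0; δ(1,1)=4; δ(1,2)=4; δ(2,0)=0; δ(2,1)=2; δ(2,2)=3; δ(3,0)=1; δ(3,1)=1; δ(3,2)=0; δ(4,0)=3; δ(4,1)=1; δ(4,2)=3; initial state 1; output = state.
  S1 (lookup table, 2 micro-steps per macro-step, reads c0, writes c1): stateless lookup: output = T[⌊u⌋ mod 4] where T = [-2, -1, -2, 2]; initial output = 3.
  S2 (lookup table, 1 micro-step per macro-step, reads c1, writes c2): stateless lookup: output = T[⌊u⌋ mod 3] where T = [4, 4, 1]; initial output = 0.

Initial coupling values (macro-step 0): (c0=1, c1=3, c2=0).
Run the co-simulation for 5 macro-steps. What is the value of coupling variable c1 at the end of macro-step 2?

c1 at macro-step 2 = -1

macro 1: S0 reads c0=1 → after 1×micro: 4; S1 reads c0=4 → after 2×micro: -2; S2 reads c1=-2 → after 1×micro: 4 ⇒ (c0=4, c1=-2, c2=4)
macro 2: S0 reads c0=4 → after 1×micro: 1; S1 reads c0=1 → after 2×micro: -1; S2 reads c1=-1 → after 1×micro: 1 ⇒ (c0=1, c1=-1, c2=1)
macro 3: S0 reads c0=1 → after 1×micro: 4; S1 reads c0=4 → after 2×micro: -2; S2 reads c1=-2 → after 1×micro: 4 ⇒ (c0=4, c1=-2, c2=4)
macro 4: S0 reads c0=4 → after 1×micro: 1; S1 reads c0=1 → after 2×micro: -1; S2 reads c1=-1 → after 1×micro: 1 ⇒ (c0=1, c1=-1, c2=1)
macro 5: S0 reads c0=1 → after 1×micro: 4; S1 reads c0=4 → after 2×micro: -2; S2 reads c1=-2 → after 1×micro: 4 ⇒ (c0=4, c1=-2, c2=4)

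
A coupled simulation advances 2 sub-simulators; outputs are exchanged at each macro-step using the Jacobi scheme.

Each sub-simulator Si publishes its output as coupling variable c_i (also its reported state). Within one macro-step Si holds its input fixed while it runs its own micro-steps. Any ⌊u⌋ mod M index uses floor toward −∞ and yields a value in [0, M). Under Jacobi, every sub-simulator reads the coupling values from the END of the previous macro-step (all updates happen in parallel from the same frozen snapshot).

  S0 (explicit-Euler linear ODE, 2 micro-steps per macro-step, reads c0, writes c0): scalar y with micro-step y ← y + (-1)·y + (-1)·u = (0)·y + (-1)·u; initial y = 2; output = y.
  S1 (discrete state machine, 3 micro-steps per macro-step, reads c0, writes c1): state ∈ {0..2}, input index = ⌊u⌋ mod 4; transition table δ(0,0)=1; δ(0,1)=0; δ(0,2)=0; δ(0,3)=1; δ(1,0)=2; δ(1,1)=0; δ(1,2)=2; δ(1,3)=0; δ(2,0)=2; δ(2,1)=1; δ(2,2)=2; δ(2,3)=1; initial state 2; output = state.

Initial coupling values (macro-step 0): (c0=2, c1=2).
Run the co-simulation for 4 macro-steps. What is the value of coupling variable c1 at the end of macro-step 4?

macro 1: S0 reads c0=2 → after 2×micro: -2; S1 reads c0=2 → after 3×micro: 2 ⇒ (c0=-2, c1=2)
macro 2: S0 reads c0=-2 → after 2×micro: 2; S1 reads c0=-2 → after 3×micro: 2 ⇒ (c0=2, c1=2)
macro 3: S0 reads c0=2 → after 2×micro: -2; S1 reads c0=2 → after 3×micro: 2 ⇒ (c0=-2, c1=2)
macro 4: S0 reads c0=-2 → after 2×micro: 2; S1 reads c0=-2 → after 3×micro: 2 ⇒ (c0=2, c1=2)

c1 at macro-step 4 = 2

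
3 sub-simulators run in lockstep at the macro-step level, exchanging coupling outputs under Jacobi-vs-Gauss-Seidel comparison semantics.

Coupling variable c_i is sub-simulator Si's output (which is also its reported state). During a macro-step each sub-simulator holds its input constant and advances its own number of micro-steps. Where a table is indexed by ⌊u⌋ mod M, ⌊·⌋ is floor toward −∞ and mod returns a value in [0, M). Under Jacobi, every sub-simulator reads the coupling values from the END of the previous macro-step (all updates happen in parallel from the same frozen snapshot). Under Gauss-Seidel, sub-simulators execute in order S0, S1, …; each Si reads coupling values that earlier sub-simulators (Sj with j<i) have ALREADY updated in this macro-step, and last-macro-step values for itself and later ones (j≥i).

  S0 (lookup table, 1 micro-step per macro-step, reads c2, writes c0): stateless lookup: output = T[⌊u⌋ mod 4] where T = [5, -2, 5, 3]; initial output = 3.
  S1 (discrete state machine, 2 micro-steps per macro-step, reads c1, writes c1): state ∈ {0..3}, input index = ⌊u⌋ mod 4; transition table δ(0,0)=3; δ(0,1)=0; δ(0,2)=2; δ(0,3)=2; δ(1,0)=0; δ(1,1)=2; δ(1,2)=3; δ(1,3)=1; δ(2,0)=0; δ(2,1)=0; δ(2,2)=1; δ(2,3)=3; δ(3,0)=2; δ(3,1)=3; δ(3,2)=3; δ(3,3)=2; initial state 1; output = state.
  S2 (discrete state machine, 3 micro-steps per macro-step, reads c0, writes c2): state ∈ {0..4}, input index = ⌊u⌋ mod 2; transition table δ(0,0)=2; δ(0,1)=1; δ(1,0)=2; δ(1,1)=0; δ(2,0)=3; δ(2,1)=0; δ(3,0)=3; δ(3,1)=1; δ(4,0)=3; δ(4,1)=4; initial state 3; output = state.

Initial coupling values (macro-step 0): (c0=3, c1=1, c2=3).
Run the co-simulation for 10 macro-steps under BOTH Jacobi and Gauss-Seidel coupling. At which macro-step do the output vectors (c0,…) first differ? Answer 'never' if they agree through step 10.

first divergence at macro-step: 2

[Jacobi] macro 1: S0 reads c2=3 → after 1×micro: 3; S1 reads c1=1 → after 2×micro: 0; S2 reads c0=3 → after 3×micro: 1 ⇒ (c0=3, c1=0, c2=1)
[Jacobi] macro 2: S0 reads c2=1 → after 1×micro: -2; S1 reads c1=0 → after 2×micro: 2; S2 reads c0=3 → after 3×micro: 0 ⇒ (c0=-2, c1=2, c2=0)
[Jacobi] macro 3: S0 reads c2=0 → after 1×micro: 5; S1 reads c1=2 → after 2×micro: 3; S2 reads c0=-2 → after 3×micro: 3 ⇒ (c0=5, c1=3, c2=3)
[Jacobi] macro 4: S0 reads c2=3 → after 1×micro: 3; S1 reads c1=3 → after 2×micro: 3; S2 reads c0=5 → after 3×micro: 1 ⇒ (c0=3, c1=3, c2=1)
[Jacobi] macro 5: S0 reads c2=1 → after 1×micro: -2; S1 reads c1=3 → after 2×micro: 3; S2 reads c0=3 → after 3×micro: 0 ⇒ (c0=-2, c1=3, c2=0)
[Jacobi] macro 6: S0 reads c2=0 → after 1×micro: 5; S1 reads c1=3 → after 2×micro: 3; S2 reads c0=-2 → after 3×micro: 3 ⇒ (c0=5, c1=3, c2=3)
[Jacobi] macro 7: S0 reads c2=3 → after 1×micro: 3; S1 reads c1=3 → after 2×micro: 3; S2 reads c0=5 → after 3×micro: 1 ⇒ (c0=3, c1=3, c2=1)
[Jacobi] macro 8: S0 reads c2=1 → after 1×micro: -2; S1 reads c1=3 → after 2×micro: 3; S2 reads c0=3 → after 3×micro: 0 ⇒ (c0=-2, c1=3, c2=0)
[Jacobi] macro 9: S0 reads c2=0 → after 1×micro: 5; S1 reads c1=3 → after 2×micro: 3; S2 reads c0=-2 → after 3×micro: 3 ⇒ (c0=5, c1=3, c2=3)
[Jacobi] macro 10: S0 reads c2=3 → after 1×micro: 3; S1 reads c1=3 → after 2×micro: 3; S2 reads c0=5 → after 3×micro: 1 ⇒ (c0=3, c1=3, c2=1)
[Gauss-Seidel] macro 1: S0 reads c2=3 → after 1×micro: 3; S1 reads c1=1 → after 2×micro: 0; S2 reads c0=3 → after 3×micro: 1 ⇒ (c0=3, c1=0, c2=1)
[Gauss-Seidel] macro 2: S0 reads c2=1 → after 1×micro: -2; S1 reads c1=0 → after 2×micro: 2; S2 reads c0=-2 → after 3×micro: 3 ⇒ (c0=-2, c1=2, c2=3)
[Gauss-Seidel] macro 3: S0 reads c2=3 → after 1×micro: 3; S1 reads c1=2 → after 2×micro: 3; S2 reads c0=3 → after 3×micro: 1 ⇒ (c0=3, c1=3, c2=1)
[Gauss-Seidel] macro 4: S0 reads c2=1 → after 1×micro: -2; S1 reads c1=3 → after 2×micro: 3; S2 reads c0=-2 → after 3×micro: 3 ⇒ (c0=-2, c1=3, c2=3)
[Gauss-Seidel] macro 5: S0 reads c2=3 → after 1×micro: 3; S1 reads c1=3 → after 2×micro: 3; S2 reads c0=3 → after 3×micro: 1 ⇒ (c0=3, c1=3, c2=1)
[Gauss-Seidel] macro 6: S0 reads c2=1 → after 1×micro: -2; S1 reads c1=3 → after 2×micro: 3; S2 reads c0=-2 → after 3×micro: 3 ⇒ (c0=-2, c1=3, c2=3)
[Gauss-Seidel] macro 7: S0 reads c2=3 → after 1×micro: 3; S1 reads c1=3 → after 2×micro: 3; S2 reads c0=3 → after 3×micro: 1 ⇒ (c0=3, c1=3, c2=1)
[Gauss-Seidel] macro 8: S0 reads c2=1 → after 1×micro: -2; S1 reads c1=3 → after 2×micro: 3; S2 reads c0=-2 → after 3×micro: 3 ⇒ (c0=-2, c1=3, c2=3)
[Gauss-Seidel] macro 9: S0 reads c2=3 → after 1×micro: 3; S1 reads c1=3 → after 2×micro: 3; S2 reads c0=3 → after 3×micro: 1 ⇒ (c0=3, c1=3, c2=1)
[Gauss-Seidel] macro 10: S0 reads c2=1 → after 1×micro: -2; S1 reads c1=3 → after 2×micro: 3; S2 reads c0=-2 → after 3×micro: 3 ⇒ (c0=-2, c1=3, c2=3)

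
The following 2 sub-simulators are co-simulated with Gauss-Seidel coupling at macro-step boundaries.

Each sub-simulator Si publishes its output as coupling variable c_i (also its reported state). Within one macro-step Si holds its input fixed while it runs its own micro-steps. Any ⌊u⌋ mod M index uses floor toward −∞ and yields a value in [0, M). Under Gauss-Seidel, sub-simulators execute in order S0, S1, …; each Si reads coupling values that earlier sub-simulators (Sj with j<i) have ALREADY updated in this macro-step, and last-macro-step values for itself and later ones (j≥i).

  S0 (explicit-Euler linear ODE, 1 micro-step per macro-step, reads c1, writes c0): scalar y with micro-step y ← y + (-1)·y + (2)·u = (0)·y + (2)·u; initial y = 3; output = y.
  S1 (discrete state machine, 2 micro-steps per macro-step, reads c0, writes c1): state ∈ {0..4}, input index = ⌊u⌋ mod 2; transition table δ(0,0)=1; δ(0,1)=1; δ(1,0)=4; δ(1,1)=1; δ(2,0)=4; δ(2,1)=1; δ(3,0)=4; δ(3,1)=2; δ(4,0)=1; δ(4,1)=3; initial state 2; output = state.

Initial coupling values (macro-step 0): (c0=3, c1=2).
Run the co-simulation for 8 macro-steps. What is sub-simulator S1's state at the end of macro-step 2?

S1 state at macro-step 2 = 1

macro 1: S0 reads c1=2 → after 1×micro: 4; S1 reads c0=4 → after 2×micro: 1 ⇒ (c0=4, c1=1)
macro 2: S0 reads c1=1 → after 1×micro: 2; S1 reads c0=2 → after 2×micro: 1 ⇒ (c0=2, c1=1)
macro 3: S0 reads c1=1 → after 1×micro: 2; S1 reads c0=2 → after 2×micro: 1 ⇒ (c0=2, c1=1)
macro 4: S0 reads c1=1 → after 1×micro: 2; S1 reads c0=2 → after 2×micro: 1 ⇒ (c0=2, c1=1)
macro 5: S0 reads c1=1 → after 1×micro: 2; S1 reads c0=2 → after 2×micro: 1 ⇒ (c0=2, c1=1)
macro 6: S0 reads c1=1 → after 1×micro: 2; S1 reads c0=2 → after 2×micro: 1 ⇒ (c0=2, c1=1)
macro 7: S0 reads c1=1 → after 1×micro: 2; S1 reads c0=2 → after 2×micro: 1 ⇒ (c0=2, c1=1)
macro 8: S0 reads c1=1 → after 1×micro: 2; S1 reads c0=2 → after 2×micro: 1 ⇒ (c0=2, c1=1)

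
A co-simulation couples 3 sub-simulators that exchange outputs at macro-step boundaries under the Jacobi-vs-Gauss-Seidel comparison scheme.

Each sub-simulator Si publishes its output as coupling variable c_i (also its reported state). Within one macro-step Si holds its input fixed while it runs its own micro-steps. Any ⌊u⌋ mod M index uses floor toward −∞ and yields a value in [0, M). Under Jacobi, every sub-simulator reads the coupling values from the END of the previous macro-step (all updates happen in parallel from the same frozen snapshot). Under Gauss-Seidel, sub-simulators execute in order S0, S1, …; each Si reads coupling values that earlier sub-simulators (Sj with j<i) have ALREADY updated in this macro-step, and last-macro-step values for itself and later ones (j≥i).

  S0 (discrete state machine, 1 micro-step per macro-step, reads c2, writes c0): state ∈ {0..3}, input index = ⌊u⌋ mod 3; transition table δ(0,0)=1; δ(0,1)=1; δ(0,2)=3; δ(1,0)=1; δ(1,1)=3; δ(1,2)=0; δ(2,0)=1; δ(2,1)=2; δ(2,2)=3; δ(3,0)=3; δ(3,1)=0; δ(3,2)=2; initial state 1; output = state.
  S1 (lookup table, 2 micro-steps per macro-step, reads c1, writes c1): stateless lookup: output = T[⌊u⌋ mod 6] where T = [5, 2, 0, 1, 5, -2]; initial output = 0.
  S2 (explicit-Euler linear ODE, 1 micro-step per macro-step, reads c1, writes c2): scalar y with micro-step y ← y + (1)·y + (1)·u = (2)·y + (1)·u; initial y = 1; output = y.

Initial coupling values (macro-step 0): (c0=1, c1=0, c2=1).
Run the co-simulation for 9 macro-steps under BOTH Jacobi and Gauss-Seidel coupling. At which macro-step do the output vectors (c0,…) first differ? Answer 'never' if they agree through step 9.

first divergence at macro-step: 1

[Jacobi] macro 1: S0 reads c2=1 → after 1×micro: 3; S1 reads c1=0 → after 2×micro: 5; S2 reads c1=0 → after 1×micro: 2 ⇒ (c0=3, c1=5, c2=2)
[Jacobi] macro 2: S0 reads c2=2 → after 1×micro: 2; S1 reads c1=5 → after 2×micro: -2; S2 reads c1=5 → after 1×micro: 9 ⇒ (c0=2, c1=-2, c2=9)
[Jacobi] macro 3: S0 reads c2=9 → after 1×micro: 1; S1 reads c1=-2 → after 2×micro: 5; S2 reads c1=-2 → after 1×micro: 16 ⇒ (c0=1, c1=5, c2=16)
[Jacobi] macro 4: S0 reads c2=16 → after 1×micro: 3; S1 reads c1=5 → after 2×micro: -2; S2 reads c1=5 → after 1×micro: 37 ⇒ (c0=3, c1=-2, c2=37)
[Jacobi] macro 5: S0 reads c2=37 → after 1×micro: 0; S1 reads c1=-2 → after 2×micro: 5; S2 reads c1=-2 → after 1×micro: 72 ⇒ (c0=0, c1=5, c2=72)
[Jacobi] macro 6: S0 reads c2=72 → after 1×micro: 1; S1 reads c1=5 → after 2×micro: -2; S2 reads c1=5 → after 1×micro: 149 ⇒ (c0=1, c1=-2, c2=149)
[Jacobi] macro 7: S0 reads c2=149 → after 1×micro: 0; S1 reads c1=-2 → after 2×micro: 5; S2 reads c1=-2 → after 1×micro: 296 ⇒ (c0=0, c1=5, c2=296)
[Jacobi] macro 8: S0 reads c2=296 → after 1×micro: 3; S1 reads c1=5 → after 2×micro: -2; S2 reads c1=5 → after 1×micro: 597 ⇒ (c0=3, c1=-2, c2=597)
[Jacobi] macro 9: S0 reads c2=597 → after 1×micro: 3; S1 reads c1=-2 → after 2×micro: 5; S2 reads c1=-2 → after 1×micro: 1192 ⇒ (c0=3, c1=5, c2=1192)
[Gauss-Seidel] macro 1: S0 reads c2=1 → after 1×micro: 3; S1 reads c1=0 → after 2×micro: 5; S2 reads c1=5 → after 1×micro: 7 ⇒ (c0=3, c1=5, c2=7)
[Gauss-Seidel] macro 2: S0 reads c2=7 → after 1×micro: 0; S1 reads c1=5 → after 2×micro: -2; S2 reads c1=-2 → after 1×micro: 12 ⇒ (c0=0, c1=-2, c2=12)
[Gauss-Seidel] macro 3: S0 reads c2=12 → after 1×micro: 1; S1 reads c1=-2 → after 2×micro: 5; S2 reads c1=5 → after 1×micro: 29 ⇒ (c0=1, c1=5, c2=29)
[Gauss-Seidel] macro 4: S0 reads c2=29 → after 1×micro: 0; S1 reads c1=5 → after 2×micro: -2; S2 reads c1=-2 → after 1×micro: 56 ⇒ (c0=0, c1=-2, c2=56)
[Gauss-Seidel] macro 5: S0 reads c2=56 → after 1×micro: 3; S1 reads c1=-2 → after 2×micro: 5; S2 reads c1=5 → after 1×micro: 117 ⇒ (c0=3, c1=5, c2=117)
[Gauss-Seidel] macro 6: S0 reads c2=117 → after 1×micro: 3; S1 reads c1=5 → after 2×micro: -2; S2 reads c1=-2 → after 1×micro: 232 ⇒ (c0=3, c1=-2, c2=232)
[Gauss-Seidel] macro 7: S0 reads c2=232 → after 1×micro: 0; S1 reads c1=-2 → after 2×micro: 5; S2 reads c1=5 → after 1×micro: 469 ⇒ (c0=0, c1=5, c2=469)
[Gauss-Seidel] macro 8: S0 reads c2=469 → after 1×micro: 1; S1 reads c1=5 → after 2×micro: -2; S2 reads c1=-2 → after 1×micro: 936 ⇒ (c0=1, c1=-2, c2=936)
[Gauss-Seidel] macro 9: S0 reads c2=936 → after 1×micro: 1; S1 reads c1=-2 → after 2×micro: 5; S2 reads c1=5 → after 1×micro: 1877 ⇒ (c0=1, c1=5, c2=1877)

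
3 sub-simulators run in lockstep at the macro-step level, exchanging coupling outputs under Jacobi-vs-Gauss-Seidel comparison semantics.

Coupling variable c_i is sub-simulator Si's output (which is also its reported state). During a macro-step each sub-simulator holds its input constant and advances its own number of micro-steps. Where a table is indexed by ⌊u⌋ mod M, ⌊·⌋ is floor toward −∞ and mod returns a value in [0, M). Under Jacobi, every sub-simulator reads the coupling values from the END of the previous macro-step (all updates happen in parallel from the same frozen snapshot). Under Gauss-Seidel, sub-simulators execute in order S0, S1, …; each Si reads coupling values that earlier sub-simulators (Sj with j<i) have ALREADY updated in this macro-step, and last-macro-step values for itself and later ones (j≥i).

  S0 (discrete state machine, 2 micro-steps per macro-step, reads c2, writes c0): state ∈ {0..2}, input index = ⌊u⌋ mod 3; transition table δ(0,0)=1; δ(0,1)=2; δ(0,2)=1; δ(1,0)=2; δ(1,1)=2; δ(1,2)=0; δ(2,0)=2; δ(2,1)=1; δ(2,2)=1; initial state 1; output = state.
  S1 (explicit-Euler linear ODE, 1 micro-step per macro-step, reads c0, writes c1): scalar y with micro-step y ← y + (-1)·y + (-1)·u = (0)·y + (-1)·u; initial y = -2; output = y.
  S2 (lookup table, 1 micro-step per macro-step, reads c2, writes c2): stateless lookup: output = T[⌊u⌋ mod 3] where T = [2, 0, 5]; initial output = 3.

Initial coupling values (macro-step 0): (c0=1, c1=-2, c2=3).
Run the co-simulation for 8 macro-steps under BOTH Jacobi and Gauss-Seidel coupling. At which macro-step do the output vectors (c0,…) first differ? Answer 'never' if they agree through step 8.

first divergence at macro-step: 1

[Jacobi] macro 1: S0 reads c2=3 → after 2×micro: 2; S1 reads c0=1 → after 1×micro: -1; S2 reads c2=3 → after 1×micro: 2 ⇒ (c0=2, c1=-1, c2=2)
[Jacobi] macro 2: S0 reads c2=2 → after 2×micro: 0; S1 reads c0=2 → after 1×micro: -2; S2 reads c2=2 → after 1×micro: 5 ⇒ (c0=0, c1=-2, c2=5)
[Jacobi] macro 3: S0 reads c2=5 → after 2×micro: 0; S1 reads c0=0 → after 1×micro: 0; S2 reads c2=5 → after 1×micro: 5 ⇒ (c0=0, c1=0, c2=5)
[Jacobi] macro 4: S0 reads c2=5 → after 2×micro: 0; S1 reads c0=0 → after 1×micro: 0; S2 reads c2=5 → after 1×micro: 5 ⇒ (c0=0, c1=0, c2=5)
[Jacobi] macro 5: S0 reads c2=5 → after 2×micro: 0; S1 reads c0=0 → after 1×micro: 0; S2 reads c2=5 → after 1×micro: 5 ⇒ (c0=0, c1=0, c2=5)
[Jacobi] macro 6: S0 reads c2=5 → after 2×micro: 0; S1 reads c0=0 → after 1×micro: 0; S2 reads c2=5 → after 1×micro: 5 ⇒ (c0=0, c1=0, c2=5)
[Jacobi] macro 7: S0 reads c2=5 → after 2×micro: 0; S1 reads c0=0 → after 1×micro: 0; S2 reads c2=5 → after 1×micro: 5 ⇒ (c0=0, c1=0, c2=5)
[Jacobi] macro 8: S0 reads c2=5 → after 2×micro: 0; S1 reads c0=0 → after 1×micro: 0; S2 reads c2=5 → after 1×micro: 5 ⇒ (c0=0, c1=0, c2=5)
[Gauss-Seidel] macro 1: S0 reads c2=3 → after 2×micro: 2; S1 reads c0=2 → after 1×micro: -2; S2 reads c2=3 → after 1×micro: 2 ⇒ (c0=2, c1=-2, c2=2)
[Gauss-Seidel] macro 2: S0 reads c2=2 → after 2×micro: 0; S1 reads c0=0 → after 1×micro: 0; S2 reads c2=2 → after 1×micro: 5 ⇒ (c0=0, c1=0, c2=5)
[Gauss-Seidel] macro 3: S0 reads c2=5 → after 2×micro: 0; S1 reads c0=0 → after 1×micro: 0; S2 reads c2=5 → after 1×micro: 5 ⇒ (c0=0, c1=0, c2=5)
[Gauss-Seidel] macro 4: S0 reads c2=5 → after 2×micro: 0; S1 reads c0=0 → after 1×micro: 0; S2 reads c2=5 → after 1×micro: 5 ⇒ (c0=0, c1=0, c2=5)
[Gauss-Seidel] macro 5: S0 reads c2=5 → after 2×micro: 0; S1 reads c0=0 → after 1×micro: 0; S2 reads c2=5 → after 1×micro: 5 ⇒ (c0=0, c1=0, c2=5)
[Gauss-Seidel] macro 6: S0 reads c2=5 → after 2×micro: 0; S1 reads c0=0 → after 1×micro: 0; S2 reads c2=5 → after 1×micro: 5 ⇒ (c0=0, c1=0, c2=5)
[Gauss-Seidel] macro 7: S0 reads c2=5 → after 2×micro: 0; S1 reads c0=0 → after 1×micro: 0; S2 reads c2=5 → after 1×micro: 5 ⇒ (c0=0, c1=0, c2=5)
[Gauss-Seidel] macro 8: S0 reads c2=5 → after 2×micro: 0; S1 reads c0=0 → after 1×micro: 0; S2 reads c2=5 → after 1×micro: 5 ⇒ (c0=0, c1=0, c2=5)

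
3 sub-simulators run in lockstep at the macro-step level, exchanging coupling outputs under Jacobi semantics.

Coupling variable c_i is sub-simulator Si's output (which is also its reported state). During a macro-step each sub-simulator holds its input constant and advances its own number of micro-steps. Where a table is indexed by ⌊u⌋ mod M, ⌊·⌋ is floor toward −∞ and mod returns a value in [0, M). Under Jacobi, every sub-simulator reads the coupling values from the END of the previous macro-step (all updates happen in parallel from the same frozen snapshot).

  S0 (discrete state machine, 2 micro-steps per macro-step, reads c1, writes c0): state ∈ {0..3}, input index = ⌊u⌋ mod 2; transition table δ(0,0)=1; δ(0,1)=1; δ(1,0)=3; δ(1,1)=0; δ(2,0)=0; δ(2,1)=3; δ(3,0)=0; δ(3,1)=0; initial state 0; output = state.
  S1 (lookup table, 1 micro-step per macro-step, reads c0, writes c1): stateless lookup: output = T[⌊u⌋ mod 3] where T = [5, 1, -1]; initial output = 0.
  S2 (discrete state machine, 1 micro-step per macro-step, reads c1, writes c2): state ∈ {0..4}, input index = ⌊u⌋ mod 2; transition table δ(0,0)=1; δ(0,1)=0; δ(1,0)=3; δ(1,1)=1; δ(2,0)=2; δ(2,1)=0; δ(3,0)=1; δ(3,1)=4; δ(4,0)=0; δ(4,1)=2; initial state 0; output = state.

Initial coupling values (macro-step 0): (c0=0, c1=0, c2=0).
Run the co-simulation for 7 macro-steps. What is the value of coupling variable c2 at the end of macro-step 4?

c2 at macro-step 4 = 1

macro 1: S0 reads c1=0 → after 2×micro: 3; S1 reads c0=0 → after 1×micro: 5; S2 reads c1=0 → after 1×micro: 1 ⇒ (c0=3, c1=5, c2=1)
macro 2: S0 reads c1=5 → after 2×micro: 1; S1 reads c0=3 → after 1×micro: 5; S2 reads c1=5 → after 1×micro: 1 ⇒ (c0=1, c1=5, c2=1)
macro 3: S0 reads c1=5 → after 2×micro: 1; S1 reads c0=1 → after 1×micro: 1; S2 reads c1=5 → after 1×micro: 1 ⇒ (c0=1, c1=1, c2=1)
macro 4: S0 reads c1=1 → after 2×micro: 1; S1 reads c0=1 → after 1×micro: 1; S2 reads c1=1 → after 1×micro: 1 ⇒ (c0=1, c1=1, c2=1)
macro 5: S0 reads c1=1 → after 2×micro: 1; S1 reads c0=1 → after 1×micro: 1; S2 reads c1=1 → after 1×micro: 1 ⇒ (c0=1, c1=1, c2=1)
macro 6: S0 reads c1=1 → after 2×micro: 1; S1 reads c0=1 → after 1×micro: 1; S2 reads c1=1 → after 1×micro: 1 ⇒ (c0=1, c1=1, c2=1)
macro 7: S0 reads c1=1 → after 2×micro: 1; S1 reads c0=1 → after 1×micro: 1; S2 reads c1=1 → after 1×micro: 1 ⇒ (c0=1, c1=1, c2=1)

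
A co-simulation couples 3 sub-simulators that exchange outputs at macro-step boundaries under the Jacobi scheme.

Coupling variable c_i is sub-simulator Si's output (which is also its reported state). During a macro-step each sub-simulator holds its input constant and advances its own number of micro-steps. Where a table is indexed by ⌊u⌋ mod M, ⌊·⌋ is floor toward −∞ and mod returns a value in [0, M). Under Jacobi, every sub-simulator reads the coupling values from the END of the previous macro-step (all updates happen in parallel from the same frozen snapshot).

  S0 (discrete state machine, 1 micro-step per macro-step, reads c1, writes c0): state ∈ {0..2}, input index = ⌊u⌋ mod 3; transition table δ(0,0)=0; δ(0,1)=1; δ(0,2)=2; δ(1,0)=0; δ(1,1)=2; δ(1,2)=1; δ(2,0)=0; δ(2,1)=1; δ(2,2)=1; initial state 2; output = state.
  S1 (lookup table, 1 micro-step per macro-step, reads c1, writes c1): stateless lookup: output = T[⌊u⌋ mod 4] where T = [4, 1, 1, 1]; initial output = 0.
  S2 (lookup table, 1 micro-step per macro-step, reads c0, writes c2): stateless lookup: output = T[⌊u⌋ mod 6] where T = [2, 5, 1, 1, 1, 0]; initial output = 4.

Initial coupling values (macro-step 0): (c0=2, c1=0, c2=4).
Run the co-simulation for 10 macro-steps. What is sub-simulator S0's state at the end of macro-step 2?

macro 1: S0 reads c1=0 → after 1×micro: 0; S1 reads c1=0 → after 1×micro: 4; S2 reads c0=2 → after 1×micro: 1 ⇒ (c0=0, c1=4, c2=1)
macro 2: S0 reads c1=4 → after 1×micro: 1; S1 reads c1=4 → after 1×micro: 4; S2 reads c0=0 → after 1×micro: 2 ⇒ (c0=1, c1=4, c2=2)
macro 3: S0 reads c1=4 → after 1×micro: 2; S1 reads c1=4 → after 1×micro: 4; S2 reads c0=1 → after 1×micro: 5 ⇒ (c0=2, c1=4, c2=5)
macro 4: S0 reads c1=4 → after 1×micro: 1; S1 reads c1=4 → after 1×micro: 4; S2 reads c0=2 → after 1×micro: 1 ⇒ (c0=1, c1=4, c2=1)
macro 5: S0 reads c1=4 → after 1×micro: 2; S1 reads c1=4 → after 1×micro: 4; S2 reads c0=1 → after 1×micro: 5 ⇒ (c0=2, c1=4, c2=5)
macro 6: S0 reads c1=4 → after 1×micro: 1; S1 reads c1=4 → after 1×micro: 4; S2 reads c0=2 → after 1×micro: 1 ⇒ (c0=1, c1=4, c2=1)
macro 7: S0 reads c1=4 → after 1×micro: 2; S1 reads c1=4 → after 1×micro: 4; S2 reads c0=1 → after 1×micro: 5 ⇒ (c0=2, c1=4, c2=5)
macro 8: S0 reads c1=4 → after 1×micro: 1; S1 reads c1=4 → after 1×micro: 4; S2 reads c0=2 → after 1×micro: 1 ⇒ (c0=1, c1=4, c2=1)
macro 9: S0 reads c1=4 → after 1×micro: 2; S1 reads c1=4 → after 1×micro: 4; S2 reads c0=1 → after 1×micro: 5 ⇒ (c0=2, c1=4, c2=5)
macro 10: S0 reads c1=4 → after 1×micro: 1; S1 reads c1=4 → after 1×micro: 4; S2 reads c0=2 → after 1×micro: 1 ⇒ (c0=1, c1=4, c2=1)

S0 state at macro-step 2 = 1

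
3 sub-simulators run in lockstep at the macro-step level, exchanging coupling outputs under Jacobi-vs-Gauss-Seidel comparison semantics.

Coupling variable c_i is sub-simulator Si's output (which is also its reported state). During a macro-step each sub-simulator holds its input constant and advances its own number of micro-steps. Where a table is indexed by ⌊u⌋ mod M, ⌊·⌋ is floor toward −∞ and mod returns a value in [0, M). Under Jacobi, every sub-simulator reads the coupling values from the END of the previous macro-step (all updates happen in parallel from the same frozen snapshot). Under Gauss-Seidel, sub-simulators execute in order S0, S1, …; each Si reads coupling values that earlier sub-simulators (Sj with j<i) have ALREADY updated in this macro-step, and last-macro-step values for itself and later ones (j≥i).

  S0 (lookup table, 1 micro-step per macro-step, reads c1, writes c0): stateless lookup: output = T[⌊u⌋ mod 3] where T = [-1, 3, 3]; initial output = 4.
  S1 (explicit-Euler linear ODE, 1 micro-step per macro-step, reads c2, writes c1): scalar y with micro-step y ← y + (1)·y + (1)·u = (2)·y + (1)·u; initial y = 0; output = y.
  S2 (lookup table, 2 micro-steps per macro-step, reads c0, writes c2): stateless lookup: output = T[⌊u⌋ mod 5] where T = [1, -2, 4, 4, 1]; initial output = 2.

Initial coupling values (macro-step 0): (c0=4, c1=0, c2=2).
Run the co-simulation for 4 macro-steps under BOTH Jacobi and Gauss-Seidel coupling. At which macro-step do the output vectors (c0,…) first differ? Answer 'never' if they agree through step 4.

first divergence at macro-step: 2

[Jacobi] macro 1: S0 reads c1=0 → after 1×micro: -1; S1 reads c2=2 → after 1×micro: 2; S2 reads c0=4 → after 2×micro: 1 ⇒ (c0=-1, c1=2, c2=1)
[Jacobi] macro 2: S0 reads c1=2 → after 1×micro: 3; S1 reads c2=1 → after 1×micro: 5; S2 reads c0=-1 → after 2×micro: 1 ⇒ (c0=3, c1=5, c2=1)
[Jacobi] macro 3: S0 reads c1=5 → after 1×micro: 3; S1 reads c2=1 → after 1×micro: 11; S2 reads c0=3 → after 2×micro: 4 ⇒ (c0=3, c1=11, c2=4)
[Jacobi] macro 4: S0 reads c1=11 → after 1×micro: 3; S1 reads c2=4 → after 1×micro: 26; S2 reads c0=3 → after 2×micro: 4 ⇒ (c0=3, c1=26, c2=4)
[Gauss-Seidel] macro 1: S0 reads c1=0 → after 1×micro: -1; S1 reads c2=2 → after 1×micro: 2; S2 reads c0=-1 → after 2×micro: 1 ⇒ (c0=-1, c1=2, c2=1)
[Gauss-Seidel] macro 2: S0 reads c1=2 → after 1×micro: 3; S1 reads c2=1 → after 1×micro: 5; S2 reads c0=3 → after 2×micro: 4 ⇒ (c0=3, c1=5, c2=4)
[Gauss-Seidel] macro 3: S0 reads c1=5 → after 1×micro: 3; S1 reads c2=4 → after 1×micro: 14; S2 reads c0=3 → after 2×micro: 4 ⇒ (c0=3, c1=14, c2=4)
[Gauss-Seidel] macro 4: S0 reads c1=14 → after 1×micro: 3; S1 reads c2=4 → after 1×micro: 32; S2 reads c0=3 → after 2×micro: 4 ⇒ (c0=3, c1=32, c2=4)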